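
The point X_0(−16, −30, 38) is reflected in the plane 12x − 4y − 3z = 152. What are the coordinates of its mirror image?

(32, -46, 26)

n = (12, −4, −3), |n|² = 169, n·X_0 − 152 = -338, so t = -338/169 = -2.
Foot F = X_0 − (-2)·n = (8, −38, 32); the reflection is 2F − X_0 = (32, −46, 26).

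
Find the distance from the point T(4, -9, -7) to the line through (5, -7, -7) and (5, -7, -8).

√5

A direction vector is d = (0, 0, -1).
AP = (-1, -2, 0), and AP × d = (2, -1, 0).
|AP × d|² = 5 and |d|² = 1, so the distance is √5.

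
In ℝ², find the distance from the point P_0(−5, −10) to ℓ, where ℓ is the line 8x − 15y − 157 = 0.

d = |8·(-5) + (-15)·(-10) − 157| / √(64 + 225) = |-47|/17 = 47/17.

47/17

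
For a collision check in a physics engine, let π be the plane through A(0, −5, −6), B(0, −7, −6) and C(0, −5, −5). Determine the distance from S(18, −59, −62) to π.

AB = (0, −2, 0) and AC = (0, 0, 1), so a normal is n = AB × AC = (−2, 0, 0).
n = (−2, 0, 0); n·P − 0 = -36; |n| = 2; distance = 36/2 = 18.

18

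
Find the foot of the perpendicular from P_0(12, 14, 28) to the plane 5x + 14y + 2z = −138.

(2, -14, 24)

The perpendicular from P_0 has direction n = (5, 14, 2): r = (12, 14, 28) + μ(5, 14, 2).
Substitute into the plane: n·(P_0 + μn) = -138 gives 312 + 225μ = -138, so μ = -2.
Foot = (12, 14, 28) + (-2)·(5, 14, 2) = (2, −14, 24).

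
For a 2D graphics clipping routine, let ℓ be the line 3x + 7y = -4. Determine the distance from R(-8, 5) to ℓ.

15/√58

d = |3·(-8) + 7·5 − (-4)| / √(9 + 49) = |15|/√58 = 15/√58.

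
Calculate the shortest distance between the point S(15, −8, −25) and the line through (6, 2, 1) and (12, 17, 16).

√371

A direction vector is d = (6, 15, 15).
AP = (9, −10, −26); AP·d = -486, |AP|² = 857, |d|² = 486.
distance² = |AP|² − (AP·d)²/|d|² = 857 − 236196/486 = 371, so the distance is √371.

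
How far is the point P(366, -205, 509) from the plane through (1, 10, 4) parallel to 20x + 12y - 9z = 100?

7

Parallel planes share the normal n = (20, 12, -9); since (1, 10, 4) lies on the plane, its equation is 20x + 12y - 9z = 104.
d = |20·366 + 12·(-205) + (-9)·509 − 104| / √(400 + 144 + 81) = |175| / 25 = 7.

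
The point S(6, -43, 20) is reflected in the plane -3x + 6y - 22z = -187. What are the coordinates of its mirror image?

With n = (-3, 6, -22), the signed offset is (n·S − (-187))/|n|² = -529/529 = -1.
S' = S − 2t·n = (6, -43, 20) − (-2)·(-3, 6, -22) = (0, -31, -24).

(0, -31, -24)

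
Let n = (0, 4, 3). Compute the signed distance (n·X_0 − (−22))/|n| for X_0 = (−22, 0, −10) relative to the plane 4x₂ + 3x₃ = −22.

-8/5

n·X_0 − (-22) = -8.
|n| = 5, so the signed distance is -8/5.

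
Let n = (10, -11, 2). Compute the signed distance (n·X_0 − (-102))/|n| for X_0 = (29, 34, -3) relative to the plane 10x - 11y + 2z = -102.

4/5

n·X_0 − (-102) = 12.
|n| = 15, so the signed distance is 12/15 = 4/5.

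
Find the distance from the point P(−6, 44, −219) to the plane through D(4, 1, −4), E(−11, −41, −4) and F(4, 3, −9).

5

DE = (−15, −42, 0) and DF = (0, 2, −5), so a normal is n = DE × DF = (210, −75, −30).
Then n·(−6, 44, −219) − 885 = 1125.
|n| = √(44100 + 5625 + 900) = 225, so the distance is |1125|/225 = 5.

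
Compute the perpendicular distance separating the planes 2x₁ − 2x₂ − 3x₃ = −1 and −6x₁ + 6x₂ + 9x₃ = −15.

6√17/17

Divide the second equation by -3 to match normals: 2x₁ − 2x₂ − 3x₃ = 5.
Both planes have normal n = (2, −2, −3), |n| = √17. Any point on the first plane is at distance |5 − (-1)|/|n| = 6/√17 from the second.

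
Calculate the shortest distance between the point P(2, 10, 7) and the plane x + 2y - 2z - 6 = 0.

2/3

Normal vector n = (1, 2, -2), and n·(2, 10, 7) - 6 = 2.
|n| = √(1 + 4 + 4) = 3, so the distance is |2|/3 = 2/3.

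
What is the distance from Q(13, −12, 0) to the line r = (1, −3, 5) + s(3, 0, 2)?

3√22

Direction vector d = (3, 0, 2).
AP = (12, −9, −5); AP·d = 26, |AP|² = 250, |d|² = 13.
distance² = |AP|² − (AP·d)²/|d|² = 250 − 676/13 = 198, so the distance is 3√22.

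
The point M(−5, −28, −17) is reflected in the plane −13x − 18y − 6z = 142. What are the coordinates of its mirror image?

(21, 8, -5)

With n = (−13, −18, −6), the signed offset is (n·M − 142)/|n|² = 529/529 = 1.
M' = M − 2t·n = (−5, −28, −17) − 2·(−13, −18, −6) = (21, 8, −5).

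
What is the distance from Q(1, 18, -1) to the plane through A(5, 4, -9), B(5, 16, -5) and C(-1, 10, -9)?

14/√11

AB = (0, 12, 4) and AC = (-6, 6, 0), so a normal is n = AB × AC = (-24, -24, 72).
Then n·(1, 18, -1) - (-864) = 336.
|n| = √(576 + 576 + 5184) = 24√11, so the distance is |336|/(24√11) = 14/√11.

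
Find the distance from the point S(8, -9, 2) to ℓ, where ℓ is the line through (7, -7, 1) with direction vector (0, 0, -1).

√5

Direction vector d = (0, 0, -1).
AP = (1, -2, 1); AP·d = -1, |AP|² = 6, |d|² = 1.
distance² = |AP|² − (AP·d)²/|d|² = 6 − 1/1 = 5, so the distance is √5.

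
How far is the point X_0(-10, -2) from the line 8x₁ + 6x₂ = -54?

19/5

d = |8·(-10) + 6·(-2) − (-54)| / √(64 + 36) = |-38|/10 = 19/5.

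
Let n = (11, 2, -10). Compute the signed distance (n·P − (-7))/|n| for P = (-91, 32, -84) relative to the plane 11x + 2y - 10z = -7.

-6

n·P − (-7) = -90.
|n| = 15, so the signed distance is -90/15 = -6.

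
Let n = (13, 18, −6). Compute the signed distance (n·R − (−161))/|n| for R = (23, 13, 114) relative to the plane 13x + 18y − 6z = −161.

10/23

n·R − (-161) = 10.
|n| = 23, so the signed distance is 10/23.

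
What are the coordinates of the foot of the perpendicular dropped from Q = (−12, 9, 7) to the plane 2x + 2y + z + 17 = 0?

The perpendicular from Q has direction n = (2, 2, 1): r = (−12, 9, 7) + t(2, 2, 1).
Substitute into the plane: n·(Q + tn) = -17 gives 1 + 9t = -17, so t = -2.
Foot = (−12, 9, 7) + (-2)·(2, 2, 1) = (−16, 5, 5).

(-16, 5, 5)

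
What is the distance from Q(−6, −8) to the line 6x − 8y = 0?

14/5

d = |6·(-6) + (-8)·(-8) − 0| / √(36 + 64) = |28|/10 = 14/5.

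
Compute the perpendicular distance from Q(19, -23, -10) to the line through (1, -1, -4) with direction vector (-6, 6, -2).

Direction vector d = (-6, 6, -2).
AP = (18, -22, -6); AP·d = -228, |AP|² = 844, |d|² = 76.
distance² = |AP|² − (AP·d)²/|d|² = 844 − 51984/76 = 160, so the distance is 4√10.

4√10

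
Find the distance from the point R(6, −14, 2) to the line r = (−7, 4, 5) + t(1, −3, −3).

Direction vector d = (1, −3, −3).
AP = (13, −18, −3); AP·d = 76, |AP|² = 502, |d|² = 19.
distance² = |AP|² − (AP·d)²/|d|² = 502 − 5776/19 = 198, so the distance is 3√22.

3√22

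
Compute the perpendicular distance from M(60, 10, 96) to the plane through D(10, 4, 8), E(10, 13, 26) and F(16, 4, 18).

DE = (0, 9, 18) and DF = (6, 0, 10), so a normal is n = DE × DF = (90, 108, -54).
Then n·(60, 10, 96) - 900 = 396.
|n| = √(8100 + 11664 + 2916) = 18√70, so the distance is |396|/(18√70) = 11√70/35.

22/√70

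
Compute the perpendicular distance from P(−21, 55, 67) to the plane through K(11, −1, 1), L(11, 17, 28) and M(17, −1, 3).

KL = (0, 18, 27) and KM = (6, 0, 2), so a normal is n = KL × KM = (36, 162, −108).
Then n·(−21, 55, 67) − 126 = 792.
|n| = √(1296 + 26244 + 11664) = 198, so the distance is |792|/198 = 4.

4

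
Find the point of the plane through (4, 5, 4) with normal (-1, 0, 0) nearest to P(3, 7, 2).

n = (-1, 0, 0), |n|² = 1, and n·P − (-4) = 1.
t = 1/1 = 1, so the foot is P − t·n = (3, 7, 2) − 1·(-1, 0, 0) = (4, 7, 2).

(4, 7, 2)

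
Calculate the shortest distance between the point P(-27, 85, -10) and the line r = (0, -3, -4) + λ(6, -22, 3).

Direction vector d = (6, -22, 3).
AP = (-27, 88, -6), and AP × d = (132, 45, 66).
|AP × d|² = 23805 and |d|² = 529, so the distance is √(23805/529) = √45 = 3√5.

3√5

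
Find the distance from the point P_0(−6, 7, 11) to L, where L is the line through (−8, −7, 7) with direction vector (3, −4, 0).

Direction vector d = (3, −4, 0).
AP = (2, 14, 4), and AP × d = (16, 12, −50).
|AP × d|² = 2900 and |d|² = 25, so the distance is √(2900/25) = √116 = 2√29.

2√29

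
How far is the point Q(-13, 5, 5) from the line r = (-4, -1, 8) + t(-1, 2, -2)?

3√5

Direction vector d = (-1, 2, -2).
AP = (-9, 6, -3), and AP × d = (-6, -15, -12).
|AP × d|² = 405 and |d|² = 9, so the distance is √(405/9) = √45 = 3√5.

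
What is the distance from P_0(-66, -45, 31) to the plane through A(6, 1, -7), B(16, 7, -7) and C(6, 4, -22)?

24√35/35

AB = (10, 6, 0) and AC = (0, 3, -15), so a normal is n = AB × AC = (-90, 150, 30).
Then n·(-66, -45, 31) - (-600) = 720.
|n| = √(8100 + 22500 + 900) = 30√35, so the distance is |720|/(30√35) = 24√35/35.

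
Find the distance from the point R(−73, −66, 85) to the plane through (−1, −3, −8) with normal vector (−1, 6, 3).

27√46/46

The plane has equation n·(r − (−1, −3, −8)) = 0, i.e. n·r = -41.
d = |(-1)·(-73) + 6·(-66) + 3·85 − (-41)| / √(1 + 36 + 9) = |-27| / √46 = 27√46/46.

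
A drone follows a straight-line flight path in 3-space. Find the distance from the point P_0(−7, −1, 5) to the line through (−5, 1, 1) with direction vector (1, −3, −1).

2√6

Direction vector d = (1, −3, −1).
AP = (−2, −2, 4), and AP × d = (14, 2, 8).
|AP × d|² = 264 and |d|² = 11, so the distance is √(264/11) = √24 = 2√6.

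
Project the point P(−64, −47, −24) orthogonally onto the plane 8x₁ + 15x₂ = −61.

(-32, 13, -24)

n = (8, 15, 0), |n|² = 289, and n·P − (-61) = -1156.
t = -1156/289 = -4, so the foot is P − t·n = (−64, −47, −24) − (-4)·(8, 15, 0) = (−32, 13, −24).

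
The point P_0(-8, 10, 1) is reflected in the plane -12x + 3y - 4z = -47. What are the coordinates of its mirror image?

With n = (-12, 3, -4), the signed offset is (n·P_0 − (-47))/|n|² = 169/169 = 1.
P_0' = P_0 − 2t·n = (-8, 10, 1) − 2·(-12, 3, -4) = (16, 4, 9).

(16, 4, 9)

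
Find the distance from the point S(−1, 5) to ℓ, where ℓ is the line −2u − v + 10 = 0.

The normal to the line is n = (−2, −1) with |n| = √5.
|n·S − (-10)| = |-3 − (-10)| = 7, so the distance is 7/√5 = 7√5/5.

7/√5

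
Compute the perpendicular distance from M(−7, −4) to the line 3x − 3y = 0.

The normal to the line is n = (3, −3) with |n| = 3√2.
|n·M − 0| = |-9 − 0| = 9, so the distance is 9/(3√2) = 3/√2.

3√2/2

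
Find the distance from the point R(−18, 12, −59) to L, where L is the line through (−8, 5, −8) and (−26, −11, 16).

√1594

A direction vector is d = (−18, −16, 24).
AP = (−10, 7, −51); AP·d = -1156, |AP|² = 2750, |d|² = 1156.
distance² = |AP|² − (AP·d)²/|d|² = 2750 − 1336336/1156 = 1594, so the distance is √1594.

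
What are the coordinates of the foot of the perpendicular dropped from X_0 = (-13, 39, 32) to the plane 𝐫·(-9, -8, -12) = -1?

n = (-9, -8, -12), |n|² = 289, and n·X_0 − (-1) = -578.
t = -578/289 = -2, so the foot is X_0 − t·n = (-13, 39, 32) − (-2)·(-9, -8, -12) = (-31, 23, 8).

(-31, 23, 8)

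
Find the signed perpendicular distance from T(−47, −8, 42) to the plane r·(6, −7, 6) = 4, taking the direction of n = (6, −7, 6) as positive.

n·T − 4 = 22.
|n| = 11, so the signed distance is 22/11 = 2.

2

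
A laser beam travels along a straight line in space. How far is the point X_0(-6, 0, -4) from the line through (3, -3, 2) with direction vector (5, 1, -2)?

4√6

Direction vector d = (5, 1, -2).
AP = (-9, 3, -6), and AP × d = (0, -48, -24).
|AP × d|² = 2880 and |d|² = 30, so the distance is √(2880/30) = √96 = 4√6.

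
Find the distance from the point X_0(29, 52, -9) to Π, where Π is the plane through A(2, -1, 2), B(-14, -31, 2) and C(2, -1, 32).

AB = (-16, -30, 0) and AC = (0, 0, 30), so a normal is n = AB × AC = (-900, 480, 0).
n = (-900, 480, 0); n·P − (-2280) = 1140; |n| = 1020; distance = 1140/1020 = 19/17.

19/17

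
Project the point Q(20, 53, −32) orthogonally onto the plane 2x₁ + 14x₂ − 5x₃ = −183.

(10, -17, -7)

The perpendicular from Q has direction n = (2, 14, −5): r = (20, 53, −32) + μ(2, 14, −5).
Substitute into the plane: n·(Q + μn) = -183 gives 942 + 225μ = -183, so μ = -5.
Foot = (20, 53, −32) + (-5)·(2, 14, −5) = (10, −17, −7).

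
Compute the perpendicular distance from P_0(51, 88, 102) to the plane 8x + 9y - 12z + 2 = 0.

n = (8, 9, -12); n·P − (-2) = -22; |n| = 17; distance = 22/17.

22/17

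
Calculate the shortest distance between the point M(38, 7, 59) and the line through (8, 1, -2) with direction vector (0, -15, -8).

3√389

Direction vector d = (0, -15, -8).
AP = (30, 6, 61), and AP × d = (867, 240, -450).
|AP × d|² = 1011789 and |d|² = 289, so the distance is √(1011789/289) = √3501 = 3√389.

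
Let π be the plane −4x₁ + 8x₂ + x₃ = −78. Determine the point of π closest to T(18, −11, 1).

(14, -3, 2)

The perpendicular from T has direction n = (−4, 8, 1): r = (18, −11, 1) + t(−4, 8, 1).
Substitute into the plane: n·(T + tn) = -78 gives -159 + 81t = -78, so t = 1.
Foot = (18, −11, 1) + 1·(−4, 8, 1) = (14, −3, 2).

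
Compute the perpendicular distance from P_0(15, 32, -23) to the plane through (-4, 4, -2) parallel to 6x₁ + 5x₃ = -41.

9√61/61

Parallel planes share the normal n = (6, 0, 5); since (-4, 4, -2) lies on the plane, its equation is 6x₁ + 5x₃ = -34.
n = (6, 0, 5); n·P − (-34) = 9; |n| = √61; distance = 9/√61 = 9√61/61.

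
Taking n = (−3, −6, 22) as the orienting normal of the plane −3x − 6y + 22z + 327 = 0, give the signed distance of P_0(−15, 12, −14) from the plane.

n·P_0 − (-327) = -8.
|n| = 23, so the signed distance is -8/23.

-8/23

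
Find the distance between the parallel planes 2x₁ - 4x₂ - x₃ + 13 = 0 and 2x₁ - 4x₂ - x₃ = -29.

16/√21

Both planes have normal n = (2, -4, -1), |n| = √21. Any point on the first plane is at distance |(-29) − (-13)|/|n| = 16/√21 = 16√21/21 from the second.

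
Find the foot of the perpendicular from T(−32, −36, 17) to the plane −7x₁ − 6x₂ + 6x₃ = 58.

n = (−7, −6, 6), |n|² = 121, and n·T − 58 = 484.
t = 484/121 = 4, so the foot is T − t·n = (−32, −36, 17) − 4·(−7, −6, 6) = (−4, −12, −7).

(-4, -12, -7)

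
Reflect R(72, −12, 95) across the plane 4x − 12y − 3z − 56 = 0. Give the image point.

(880/13, 12/13, 1277/13)

With n = (4, −12, −3), the signed offset is (n·R − 56)/|n|² = 91/169 = 7/13.
R' = R − 2t·n = (72, −12, 95) − (14/13)·(4, −12, −3) = (880/13, 12/13, 1277/13).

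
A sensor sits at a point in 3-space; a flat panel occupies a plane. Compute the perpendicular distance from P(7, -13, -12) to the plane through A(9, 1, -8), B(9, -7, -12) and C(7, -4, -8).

AB = (0, -8, -4) and AC = (-2, -5, 0), so a normal is n = AB × AC = (-20, 8, -16).
Then n·(7, -13, -12) - (-44) = -8.
|n| = √(400 + 64 + 256) = 12√5, so the distance is |-8|/(12√5) = 2√5/15.

2/(3√5)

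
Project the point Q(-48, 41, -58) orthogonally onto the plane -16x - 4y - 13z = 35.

The perpendicular from Q has direction n = (-16, -4, -13): r = (-48, 41, -58) + λ(-16, -4, -13).
Substitute into the plane: n·(Q + λn) = 35 gives 1358 + 441λ = 35, so λ = -3.
Foot = (-48, 41, -58) + (-3)·(-16, -4, -13) = (0, 53, -19).

(0, 53, -19)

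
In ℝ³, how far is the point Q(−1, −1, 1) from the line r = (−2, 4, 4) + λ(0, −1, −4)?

3√2

Direction vector d = (0, −1, −4).
AP = (1, −5, −3), and AP × d = (17, 4, −1).
|AP × d|² = 306 and |d|² = 17, so the distance is √(306/17) = √18 = 3√2.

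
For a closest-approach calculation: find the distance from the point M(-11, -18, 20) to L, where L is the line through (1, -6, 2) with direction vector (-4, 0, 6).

Direction vector d = (-4, 0, 6).
AP = (-12, -12, 18), and AP × d = (-72, 0, -48).
|AP × d|² = 7488 and |d|² = 52, so the distance is √(7488/52) = √144 = 12.

12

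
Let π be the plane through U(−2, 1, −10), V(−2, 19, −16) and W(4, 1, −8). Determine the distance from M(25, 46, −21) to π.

15√11/11

UV = (0, 18, −6) and UW = (6, 0, 2), so a normal is n = UV × UW = (36, −36, −108).
d = |36·25 + (-36)·46 + (-108)·(-21) − 972| / √(1296 + 1296 + 11664) = |540| / (36√11) = 15/√11.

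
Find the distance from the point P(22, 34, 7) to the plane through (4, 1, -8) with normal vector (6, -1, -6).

15/√73

The plane has equation n·(r − (4, 1, -8)) = 0, i.e. n·r = 71.
Then n·(22, 34, 7) - 71 = -15.
|n| = √(36 + 1 + 36) = √73, so the distance is |-15|/√73 = 15√73/73.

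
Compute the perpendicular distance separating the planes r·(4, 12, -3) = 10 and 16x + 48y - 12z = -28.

17/13

Divide the second equation by 4 to match normals: 4x + 12y - 3z = -7.
Both planes have normal n = (4, 12, -3), |n| = 13. Any point on the first plane is at distance |(-7) − 10|/|n| = 17/13 from the second.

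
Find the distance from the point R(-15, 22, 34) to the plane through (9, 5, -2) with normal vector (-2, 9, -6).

The plane has equation n·(r − (9, 5, -2)) = 0, i.e. n·r = 39.
n = (-2, 9, -6); n·P − 39 = -15; |n| = 11; distance = 15/11.

15/11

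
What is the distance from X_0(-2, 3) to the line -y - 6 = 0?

d = |0·(-2) + (-1)·3 − 6| / √(0 + 1) = |-9|/1 = 9.

9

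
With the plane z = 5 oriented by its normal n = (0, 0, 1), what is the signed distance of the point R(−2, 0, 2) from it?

n·R − 5 = -3.
|n| = 1, so the signed distance is -3/1 = -3.

-3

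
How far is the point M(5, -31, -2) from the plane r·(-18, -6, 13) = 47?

1

d = |(-18)·5 + (-6)·(-31) + 13·(-2) − 47| / √(324 + 36 + 169) = |23| / 23 = 1.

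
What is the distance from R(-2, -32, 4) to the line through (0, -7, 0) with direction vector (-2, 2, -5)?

Direction vector d = (-2, 2, -5).
AP = (-2, -25, 4); AP·d = -66, |AP|² = 645, |d|² = 33.
distance² = |AP|² − (AP·d)²/|d|² = 645 − 4356/33 = 513, so the distance is 3√57.

3√57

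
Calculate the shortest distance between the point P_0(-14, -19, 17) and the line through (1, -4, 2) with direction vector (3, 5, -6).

3√5

Direction vector d = (3, 5, -6).
AP = (-15, -15, 15); AP·d = -210, |AP|² = 675, |d|² = 70.
distance² = |AP|² − (AP·d)²/|d|² = 675 − 44100/70 = 45, so the distance is 3√5.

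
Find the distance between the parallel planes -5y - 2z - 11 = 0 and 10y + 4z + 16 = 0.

3/√29

Divide the second equation by -2 to match normals: -5y - 2z = 8.
Both planes have normal n = (0, -5, -2), |n| = √29. Any point on the first plane is at distance |8 − 11|/|n| = 3/√29 = 3√29/29 from the second.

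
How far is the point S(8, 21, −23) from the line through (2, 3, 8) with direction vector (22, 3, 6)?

Direction vector d = (22, 3, 6).
AP = (6, 18, −31); AP·d = 0, |AP|² = 1321, |d|² = 529.
distance² = |AP|² − (AP·d)²/|d|² = 1321 − 0/529 = 1321, so the distance is √1321.

√1321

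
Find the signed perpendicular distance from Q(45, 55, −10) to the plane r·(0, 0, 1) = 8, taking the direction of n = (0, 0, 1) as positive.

n·Q − 8 = -18.
|n| = 1, so the signed distance is -18/1 = -18.

-18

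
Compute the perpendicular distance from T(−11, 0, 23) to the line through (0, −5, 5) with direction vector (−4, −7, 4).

√389

Direction vector d = (−4, −7, 4).
AP = (−11, 5, 18), and AP × d = (146, −28, 97).
|AP × d|² = 31509 and |d|² = 81, so the distance is √(31509/81) = √389.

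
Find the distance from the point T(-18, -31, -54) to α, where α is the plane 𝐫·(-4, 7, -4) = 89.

2

Normal vector n = (-4, 7, -4), and n·(-18, -31, -54) - 89 = -18.
|n| = √(16 + 49 + 16) = 9, so the distance is |-18|/9 = 2.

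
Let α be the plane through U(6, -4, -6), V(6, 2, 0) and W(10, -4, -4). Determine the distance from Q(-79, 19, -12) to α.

UV = (0, 6, 6) and UW = (4, 0, 2), so a normal is n = UV × UW = (12, 24, -24).
n = (12, 24, -24); n·P − 120 = -324; |n| = 36; distance = 324/36 = 9.

9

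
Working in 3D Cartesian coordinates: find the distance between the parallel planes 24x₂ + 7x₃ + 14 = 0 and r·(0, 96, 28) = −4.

Divide the second equation by 4 to match normals: 24x₂ + 7x₃ = -1.
Both planes have normal n = (0, 24, 7), |n| = 25. Any point on the first plane is at distance |(-1) − (-14)|/|n| = 13/25 from the second.

13/25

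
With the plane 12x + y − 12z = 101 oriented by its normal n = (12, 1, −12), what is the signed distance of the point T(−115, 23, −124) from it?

n·T − 101 = 30.
|n| = 17, so the signed distance is 30/17.

30/17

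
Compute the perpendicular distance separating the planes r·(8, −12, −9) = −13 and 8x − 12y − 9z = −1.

Both planes have normal n = (8, −12, −9), |n| = 17. Any point on the first plane is at distance |(-1) − (-13)|/|n| = 12/17 from the second.

12/17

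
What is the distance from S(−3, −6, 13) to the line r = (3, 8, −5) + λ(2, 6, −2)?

4√10

Direction vector d = (2, 6, −2).
AP = (−6, −14, 18); AP·d = -132, |AP|² = 556, |d|² = 44.
distance² = |AP|² − (AP·d)²/|d|² = 556 − 17424/44 = 160, so the distance is 4√10.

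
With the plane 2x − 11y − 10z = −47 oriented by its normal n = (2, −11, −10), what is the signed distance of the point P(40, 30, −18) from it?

n·P − (-47) = -23.
|n| = 15, so the signed distance is -23/15.

-23/15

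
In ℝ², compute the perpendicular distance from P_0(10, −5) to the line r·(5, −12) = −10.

120/13

d = |5·10 + (-12)·(-5) − (-10)| / √(25 + 144) = |120|/13 = 120/13.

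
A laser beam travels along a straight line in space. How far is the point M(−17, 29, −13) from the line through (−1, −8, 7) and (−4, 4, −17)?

27

A direction vector is d = (−3, 12, −24).
AP = (−16, 37, −20); AP·d = 972, |AP|² = 2025, |d|² = 729.
distance² = |AP|² − (AP·d)²/|d|² = 2025 − 944784/729 = 729, so the distance is 27.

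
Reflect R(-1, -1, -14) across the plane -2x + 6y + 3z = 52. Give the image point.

n = (-2, 6, 3), |n|² = 49, n·R − 52 = -98, so t = -98/49 = -2.
Foot F = R − (-2)·n = (-5, 11, -8); the reflection is 2F − R = (-9, 23, -2).

(-9, 23, -2)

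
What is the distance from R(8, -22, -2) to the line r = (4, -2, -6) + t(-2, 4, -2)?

Direction vector d = (-2, 4, -2).
AP = (4, -20, 4), and AP × d = (24, 0, -24).
|AP × d|² = 1152 and |d|² = 24, so the distance is √(1152/24) = √48 = 4√3.

4√3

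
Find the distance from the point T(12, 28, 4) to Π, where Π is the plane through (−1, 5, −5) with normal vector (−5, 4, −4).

3√57/19

The plane has equation n·(r − (−1, 5, −5)) = 0, i.e. n·r = 45.
d = |(-5)·12 + 4·28 + (-4)·4 − 45| / √(25 + 16 + 16) = |-9| / √57 = 3√57/19.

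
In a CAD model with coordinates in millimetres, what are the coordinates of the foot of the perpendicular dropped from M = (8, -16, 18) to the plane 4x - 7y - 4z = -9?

(4, -9, 22)

n = (4, -7, -4), |n|² = 81, and n·M − (-9) = 81.
t = 81/81 = 1, so the foot is M − t·n = (8, -16, 18) − 1·(4, -7, -4) = (4, -9, 22).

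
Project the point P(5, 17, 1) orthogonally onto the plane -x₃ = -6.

n = (0, 0, -1), |n|² = 1, and n·P − (-6) = 5.
t = 5/1 = 5, so the foot is P − t·n = (5, 17, 1) − 5·(0, 0, -1) = (5, 17, 6).

(5, 17, 6)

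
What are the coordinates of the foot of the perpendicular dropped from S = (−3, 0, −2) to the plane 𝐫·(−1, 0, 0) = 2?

n = (−1, 0, 0), |n|² = 1, and n·S − 2 = 1.
t = 1/1 = 1, so the foot is S − t·n = (−3, 0, −2) − 1·(−1, 0, 0) = (−2, 0, −2).

(-2, 0, -2)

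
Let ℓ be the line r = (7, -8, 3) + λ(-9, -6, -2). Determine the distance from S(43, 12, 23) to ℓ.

4√10

Direction vector d = (-9, -6, -2).
AP = (36, 20, 20); AP·d = -484, |AP|² = 2096, |d|² = 121.
distance² = |AP|² − (AP·d)²/|d|² = 2096 − 234256/121 = 160, so the distance is 4√10.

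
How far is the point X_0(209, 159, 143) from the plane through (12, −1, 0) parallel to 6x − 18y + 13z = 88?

Parallel planes share the normal n = (6, −18, 13); since (12, −1, 0) lies on the plane, its equation is 6x − 18y + 13z = 90.
Then n·(209, 159, 143) − 90 = 161.
|n| = √(36 + 324 + 169) = 23, so the distance is |161|/23 = 7.

7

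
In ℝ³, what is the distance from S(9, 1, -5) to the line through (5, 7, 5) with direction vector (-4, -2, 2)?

8√2

Direction vector d = (-4, -2, 2).
AP = (4, -6, -10); AP·d = -24, |AP|² = 152, |d|² = 24.
distance² = |AP|² − (AP·d)²/|d|² = 152 − 576/24 = 128, so the distance is 8√2.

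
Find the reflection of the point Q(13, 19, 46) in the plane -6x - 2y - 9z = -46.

n = (-6, -2, -9), |n|² = 121, n·Q − (-46) = -484, so t = -484/121 = -4.
Foot F = Q − (-4)·n = (-11, 11, 10); the reflection is 2F − Q = (-35, 3, -26).

(-35, 3, -26)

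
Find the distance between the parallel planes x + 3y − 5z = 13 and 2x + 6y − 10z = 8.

9√35/35

Divide the second equation by 2 to match normals: x + 3y − 5z = 4.
With common normal n = (1, 3, −5) (|n| = √35), the distance is |13 − 4|/|n| = 9/√35.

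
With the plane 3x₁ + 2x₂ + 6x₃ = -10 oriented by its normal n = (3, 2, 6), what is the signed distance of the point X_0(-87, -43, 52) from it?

-25/7

n·X_0 − (-10) = -25.
|n| = 7, so the signed distance is -25/7.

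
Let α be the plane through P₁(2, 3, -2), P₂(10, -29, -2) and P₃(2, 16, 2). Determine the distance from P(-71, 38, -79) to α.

P₁P₂ = (8, -32, 0) and P₁P₃ = (0, 13, 4), so a normal is n = P₁P₂ × P₁P₃ = (-128, -32, 104).
Then n·(-71, 38, -79) - (-560) = 216.
|n| = √(16384 + 1024 + 10816) = 168, so the distance is |216|/168 = 9/7.

9/7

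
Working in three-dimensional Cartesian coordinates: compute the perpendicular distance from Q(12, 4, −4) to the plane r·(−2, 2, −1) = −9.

Normal vector n = (−2, 2, −1), and n·(12, 4, −4) − (−9) = −3.
|n| = √(4 + 4 + 1) = 3, so the distance is |-3|/3 = 1.

1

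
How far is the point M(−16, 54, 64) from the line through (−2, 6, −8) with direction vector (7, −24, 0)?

Direction vector d = (7, −24, 0).
AP = (−14, 48, 72); AP·d = -1250, |AP|² = 7684, |d|² = 625.
distance² = |AP|² − (AP·d)²/|d|² = 7684 − 1562500/625 = 5184, so the distance is 72.

72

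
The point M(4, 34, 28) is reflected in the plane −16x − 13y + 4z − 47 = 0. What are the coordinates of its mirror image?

With n = (−16, −13, 4), the signed offset is (n·M − 47)/|n|² = -441/441 = -1.
M' = M − 2t·n = (4, 34, 28) − (-2)·(−16, −13, 4) = (−28, 8, 36).

(-28, 8, 36)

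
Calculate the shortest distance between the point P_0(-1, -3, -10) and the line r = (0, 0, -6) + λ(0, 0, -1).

Direction vector d = (0, 0, -1).
AP = (-1, -3, -4), and AP × d = (3, -1, 0).
|AP × d|² = 10 and |d|² = 1, so the distance is √10.

√10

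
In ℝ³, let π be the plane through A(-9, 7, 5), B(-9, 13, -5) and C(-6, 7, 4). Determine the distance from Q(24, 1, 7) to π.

AB = (0, 6, -10) and AC = (3, 0, -1), so a normal is n = AB × AC = (-6, -30, -18).
Then n·(24, 1, 7) - (-246) = -54.
|n| = √(36 + 900 + 324) = 6√35, so the distance is |-54|/(6√35) = 9√35/35.

9√35/35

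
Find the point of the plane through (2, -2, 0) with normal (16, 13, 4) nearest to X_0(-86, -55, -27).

The perpendicular from X_0 has direction n = (16, 13, 4): r = (-86, -55, -27) + λ(16, 13, 4).
Substitute into the plane: n·(X_0 + λn) = 6 gives -2199 + 441λ = 6, so λ = 5.
Foot = (-86, -55, -27) + 5·(16, 13, 4) = (-6, 10, -7).

(-6, 10, -7)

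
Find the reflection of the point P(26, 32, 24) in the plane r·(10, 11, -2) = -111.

(-34, -34, 36)

n = (10, 11, -2), |n|² = 225, n·P − (-111) = 675, so t = 675/225 = 3.
Foot F = P − 3·n = (-4, -1, 30); the reflection is 2F − P = (-34, -34, 36).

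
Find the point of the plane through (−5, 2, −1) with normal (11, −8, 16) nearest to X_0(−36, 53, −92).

(19, 13, -12)

n = (11, −8, 16), |n|² = 441, and n·X_0 − (-87) = -2205.
t = -2205/441 = -5, so the foot is X_0 − t·n = (−36, 53, −92) − (-5)·(11, −8, 16) = (19, 13, −12).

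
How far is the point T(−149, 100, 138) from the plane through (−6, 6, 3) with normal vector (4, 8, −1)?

5

The plane has equation n·(r − (−6, 6, 3)) = 0, i.e. n·r = 21.
d = |4·(-149) + 8·100 + (-1)·138 − 21| / √(16 + 64 + 1) = |45| / 9 = 5.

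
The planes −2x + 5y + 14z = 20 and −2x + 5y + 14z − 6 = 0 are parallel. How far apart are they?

14/15

With common normal n = (−2, 5, 14) (|n| = 15), the distance is |20 − 6|/|n| = 14/15.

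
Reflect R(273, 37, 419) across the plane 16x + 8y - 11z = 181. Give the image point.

(1975/7, 291/7, 2889/7)

With n = (16, 8, -11), the signed offset is (n·R − 181)/|n|² = -126/441 = -2/7.
R' = R − 2t·n = (273, 37, 419) − (-4/7)·(16, 8, -11) = (1975/7, 291/7, 2889/7).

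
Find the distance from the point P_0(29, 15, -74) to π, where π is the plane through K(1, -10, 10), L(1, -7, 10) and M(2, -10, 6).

28/√17

KL = (0, 3, 0) and KM = (1, 0, -4), so a normal is n = KL × KM = (-12, 0, -3).
d = |(-12)·29 + (-3)·(-74) − (-42)| / √(144 + 0 + 9) = |-84| / (3√17) = 28√17/17.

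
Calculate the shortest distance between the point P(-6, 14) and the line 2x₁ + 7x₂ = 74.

12√53/53

The normal to the line is n = (2, 7) with |n| = √53.
|n·P − 74| = |86 − 74| = 12, so the distance is 12/√53 = 12√53/53.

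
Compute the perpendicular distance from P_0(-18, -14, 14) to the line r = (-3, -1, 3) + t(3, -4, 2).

9√6

Direction vector d = (3, -4, 2).
AP = (-15, -13, 11); AP·d = 29, |AP|² = 515, |d|² = 29.
distance² = |AP|² − (AP·d)²/|d|² = 515 − 841/29 = 486, so the distance is 9√6.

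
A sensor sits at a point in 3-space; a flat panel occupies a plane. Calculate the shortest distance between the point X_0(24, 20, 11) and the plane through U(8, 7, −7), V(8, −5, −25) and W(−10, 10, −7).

22√53/53

UV = (0, −12, −18) and UW = (−18, 3, 0), so a normal is n = UV × UW = (54, 324, −216).
Then n·(24, 20, 11) − 4212 = 1188.
|n| = √(2916 + 104976 + 46656) = 54√53, so the distance is |1188|/(54√53) = 22√53/53.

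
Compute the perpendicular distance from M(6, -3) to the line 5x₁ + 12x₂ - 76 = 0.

d = |5·6 + 12·(-3) − 76| / √(25 + 144) = |-82|/13 = 82/13.

82/13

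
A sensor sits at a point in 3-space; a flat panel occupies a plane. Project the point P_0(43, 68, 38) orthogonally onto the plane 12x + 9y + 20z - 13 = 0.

The perpendicular from P_0 has direction n = (12, 9, 20): r = (43, 68, 38) + t(12, 9, 20).
Substitute into the plane: n·(P_0 + tn) = 13 gives 1888 + 625t = 13, so t = -3.
Foot = (43, 68, 38) + (-3)·(12, 9, 20) = (7, 41, -22).

(7, 41, -22)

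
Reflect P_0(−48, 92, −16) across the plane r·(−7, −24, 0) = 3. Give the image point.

With n = (−7, −24, 0), the signed offset is (n·P_0 − 3)/|n|² = -1875/625 = -3.
P_0' = P_0 − 2t·n = (−48, 92, −16) − (-6)·(−7, −24, 0) = (−90, −52, −16).

(-90, -52, -16)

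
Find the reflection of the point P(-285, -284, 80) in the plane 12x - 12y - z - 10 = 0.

n = (12, -12, -1), |n|² = 289, n·P − 10 = -102, so t = -102/289 = -6/17.
Foot F = P − (-6/17)·n = (-4773/17, -4900/17, 1354/17); the reflection is 2F − P = (-4701/17, -4972/17, 1348/17).

(-4701/17, -4972/17, 1348/17)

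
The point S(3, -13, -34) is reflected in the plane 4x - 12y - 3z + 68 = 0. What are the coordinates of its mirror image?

With n = (4, -12, -3), the signed offset is (n·S − (-68))/|n|² = 338/169 = 2.
S' = S − 2t·n = (3, -13, -34) − 4·(4, -12, -3) = (-13, 35, -22).

(-13, 35, -22)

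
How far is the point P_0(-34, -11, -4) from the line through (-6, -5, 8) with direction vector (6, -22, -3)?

Direction vector d = (6, -22, -3).
AP = (-28, -6, -12), and AP × d = (-246, -156, 652).
|AP × d|² = 509956 and |d|² = 529, so the distance is √(509956/529) = √964 = 2√241.

2√241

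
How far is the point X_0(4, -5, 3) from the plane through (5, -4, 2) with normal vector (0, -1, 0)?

1

The plane has equation n·(r − (5, -4, 2)) = 0, i.e. n·r = 4.
d = |(-1)·(-5) − 4| / √(0 + 1 + 0) = |1| / 1 = 1.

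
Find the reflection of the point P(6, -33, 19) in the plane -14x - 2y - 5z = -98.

With n = (-14, -2, -5), the signed offset is (n·P − (-98))/|n|² = -15/225 = -1/15.
P' = P − 2t·n = (6, -33, 19) − (-2/15)·(-14, -2, -5) = (62/15, -499/15, 55/3).

(62/15, -499/15, 55/3)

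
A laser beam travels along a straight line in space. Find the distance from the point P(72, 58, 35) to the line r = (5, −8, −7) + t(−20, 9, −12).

Direction vector d = (−20, 9, −12).
AP = (67, 66, 42); AP·d = -1250, |AP|² = 10609, |d|² = 625.
distance² = |AP|² − (AP·d)²/|d|² = 10609 − 1562500/625 = 8109, so the distance is 3√901.

3√901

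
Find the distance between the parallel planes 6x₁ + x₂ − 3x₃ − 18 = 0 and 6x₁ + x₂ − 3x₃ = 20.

Both planes have normal n = (6, 1, −3), |n| = √46. Any point on the first plane is at distance |20 − 18|/|n| = 2/√46 = √46/23 from the second.

2/√46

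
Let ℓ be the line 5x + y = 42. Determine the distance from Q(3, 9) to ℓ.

The normal to the line is n = (5, 1) with |n| = √26.
|n·Q − 42| = |24 − 42| = 18, so the distance is 18/√26.

18/√26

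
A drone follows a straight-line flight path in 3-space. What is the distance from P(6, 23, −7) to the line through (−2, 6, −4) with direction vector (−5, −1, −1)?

Direction vector d = (−5, −1, −1).
AP = (8, 17, −3), and AP × d = (−20, 23, 77).
|AP × d|² = 6858 and |d|² = 27, so the distance is √(6858/27) = √254.

√254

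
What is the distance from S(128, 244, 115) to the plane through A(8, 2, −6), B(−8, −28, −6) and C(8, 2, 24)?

AB = (−16, −30, 0) and AC = (0, 0, 30), so a normal is n = AB × AC = (−900, 480, 0).
Then n·(128, 244, 115) − (−6240) = 8160.
|n| = √(810000 + 230400 + 0) = 1020, so the distance is |8160|/1020 = 8.

8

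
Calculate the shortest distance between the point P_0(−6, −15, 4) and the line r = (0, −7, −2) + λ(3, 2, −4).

Direction vector d = (3, 2, −4).
AP = (−6, −8, 6); AP·d = -58, |AP|² = 136, |d|² = 29.
distance² = |AP|² − (AP·d)²/|d|² = 136 − 3364/29 = 20, so the distance is 2√5.

2√5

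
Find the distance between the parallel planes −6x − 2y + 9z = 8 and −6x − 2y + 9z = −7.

With common normal n = (−6, −2, 9) (|n| = 11), the distance is |8 − (-7)|/|n| = 15/11.

15/11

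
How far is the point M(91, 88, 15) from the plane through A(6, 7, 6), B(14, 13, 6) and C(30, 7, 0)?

3

AB = (8, 6, 0) and AC = (24, 0, −6), so a normal is n = AB × AC = (−36, 48, −144).
Then n·(91, 88, 15) − (−744) = −468.
|n| = √(1296 + 2304 + 20736) = 156, so the distance is |-468|/156 = 3.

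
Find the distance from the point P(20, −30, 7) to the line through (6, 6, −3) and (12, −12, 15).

A direction vector is d = (6, −18, 18).
AP = (14, −36, 10); AP·d = 912, |AP|² = 1592, |d|² = 684.
distance² = |AP|² − (AP·d)²/|d|² = 1592 − 831744/684 = 376, so the distance is 2√94.

2√94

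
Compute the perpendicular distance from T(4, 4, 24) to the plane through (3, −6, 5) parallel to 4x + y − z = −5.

Parallel planes share the normal n = (4, 1, −1); since (3, −6, 5) lies on the plane, its equation is 4x + y − z = 1.
d = |4·4 + 1·4 + (-1)·24 − 1| / √(16 + 1 + 1) = |-5| / (3√2) = 5√2/6.

5/(3√2)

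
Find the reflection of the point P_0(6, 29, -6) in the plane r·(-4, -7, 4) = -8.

With n = (-4, -7, 4), the signed offset is (n·P_0 − (-8))/|n|² = -243/81 = -3.
P_0' = P_0 − 2t·n = (6, 29, -6) − (-6)·(-4, -7, 4) = (-18, -13, 18).

(-18, -13, 18)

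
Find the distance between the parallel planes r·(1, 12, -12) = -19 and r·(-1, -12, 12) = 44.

Divide the second equation by -1 to match normals: x₁ + 12x₂ - 12x₃ = -44.
Both planes have normal n = (1, 12, -12), |n| = 17. Any point on the first plane is at distance |(-44) − (-19)|/|n| = 25/17 from the second.

25/17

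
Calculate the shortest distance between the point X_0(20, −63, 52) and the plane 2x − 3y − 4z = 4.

Normal vector n = (2, −3, −4), and n·(20, −63, 52) − 4 = 17.
|n| = √(4 + 9 + 16) = √29, so the distance is |17|/√29 = 17/√29.

17√29/29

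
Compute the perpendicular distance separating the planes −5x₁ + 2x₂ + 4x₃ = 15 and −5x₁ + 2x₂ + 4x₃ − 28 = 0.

Both planes have normal n = (−5, 2, 4), |n| = 3√5. Any point on the first plane is at distance |28 − 15|/|n| = 13/(3√5) = 13√5/15 from the second.

13√5/15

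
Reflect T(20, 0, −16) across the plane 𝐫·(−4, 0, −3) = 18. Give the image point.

With n = (−4, 0, −3), the signed offset is (n·T − 18)/|n|² = -50/25 = -2.
T' = T − 2t·n = (20, 0, −16) − (-4)·(−4, 0, −3) = (4, 0, −28).

(4, 0, -28)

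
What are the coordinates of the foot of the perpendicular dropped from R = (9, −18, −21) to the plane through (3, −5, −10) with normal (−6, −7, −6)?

n = (−6, −7, −6), |n|² = 121, and n·R − 77 = 121.
t = 121/121 = 1, so the foot is R − t·n = (9, −18, −21) − 1·(−6, −7, −6) = (15, −11, −15).

(15, -11, -15)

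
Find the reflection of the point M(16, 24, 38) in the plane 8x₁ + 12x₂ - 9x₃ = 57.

(256/17, 384/17, 664/17)

n = (8, 12, -9), |n|² = 289, n·M − 57 = 17, so t = 17/289 = 1/17.
Foot F = M − (1/17)·n = (264/17, 396/17, 655/17); the reflection is 2F − M = (256/17, 384/17, 664/17).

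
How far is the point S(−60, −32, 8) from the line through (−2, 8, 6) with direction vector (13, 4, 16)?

6√89

Direction vector d = (13, 4, 16).
AP = (−58, −40, 2), and AP × d = (−648, 954, 288).
|AP × d|² = 1412964 and |d|² = 441, so the distance is √(1412964/441) = √3204 = 6√89.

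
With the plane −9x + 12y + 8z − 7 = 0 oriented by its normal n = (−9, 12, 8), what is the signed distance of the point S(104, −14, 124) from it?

n·S − 7 = -119.
|n| = 17, so the signed distance is -119/17 = -7.

-7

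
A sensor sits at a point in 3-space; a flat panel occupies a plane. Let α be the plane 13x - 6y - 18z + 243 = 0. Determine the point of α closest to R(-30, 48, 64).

(9, 30, 10)

The perpendicular from R has direction n = (13, -6, -18): r = (-30, 48, 64) + t(13, -6, -18).
Substitute into the plane: n·(R + tn) = -243 gives -1830 + 529t = -243, so t = 3.
Foot = (-30, 48, 64) + 3·(13, -6, -18) = (9, 30, 10).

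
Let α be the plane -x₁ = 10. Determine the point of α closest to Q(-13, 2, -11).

(-10, 2, -11)

n = (-1, 0, 0), |n|² = 1, and n·Q − 10 = 3.
t = 3/1 = 3, so the foot is Q − t·n = (-13, 2, -11) − 3·(-1, 0, 0) = (-10, 2, -11).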